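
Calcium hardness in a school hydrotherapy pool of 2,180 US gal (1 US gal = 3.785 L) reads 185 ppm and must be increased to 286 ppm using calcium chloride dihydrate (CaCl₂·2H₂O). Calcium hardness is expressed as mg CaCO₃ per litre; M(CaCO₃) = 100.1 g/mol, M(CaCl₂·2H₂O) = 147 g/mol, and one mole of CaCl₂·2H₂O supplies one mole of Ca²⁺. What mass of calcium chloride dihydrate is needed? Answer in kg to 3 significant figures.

Volume: 2,180 US gal × 3.785 L/gal = 8,251 L.
Hardness to add: (286 − 185) = 101 mg/L as CaCO₃ × 8,251 L = 833.4 g as CaCO₃.
Moles of Ca²⁺ (1 mol Ca²⁺ ≡ 1 mol CaCO₃): 833.4 / 100.1 g/mol = 8.325 mol.
Mass of CaCl₂·2H₂O: 8.325 × 147 = 1224 g.

1.22 kg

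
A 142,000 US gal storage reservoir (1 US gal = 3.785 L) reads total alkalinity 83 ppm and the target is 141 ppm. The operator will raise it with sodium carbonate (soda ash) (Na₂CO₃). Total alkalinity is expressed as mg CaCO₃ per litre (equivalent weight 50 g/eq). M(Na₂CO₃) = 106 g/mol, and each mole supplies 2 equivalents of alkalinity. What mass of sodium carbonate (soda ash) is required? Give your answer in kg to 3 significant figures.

33.0 kg

Volume: 142,000 US gal × 3.785 L/gal = 537,470 L.
Alkalinity to add: (141 − 83) = 58 mg/L as CaCO₃ × 537,470 L = 31,170 g as CaCO₃.
Equivalents: 31,170 g ÷ 50 g/eq = 623.5 eq.
Each mole of Na₂CO₃ supplies 2 eq, so 623.5 / 2 = 311.7 mol.
Mass: 311.7 mol × 106 g/mol = 33,040 g.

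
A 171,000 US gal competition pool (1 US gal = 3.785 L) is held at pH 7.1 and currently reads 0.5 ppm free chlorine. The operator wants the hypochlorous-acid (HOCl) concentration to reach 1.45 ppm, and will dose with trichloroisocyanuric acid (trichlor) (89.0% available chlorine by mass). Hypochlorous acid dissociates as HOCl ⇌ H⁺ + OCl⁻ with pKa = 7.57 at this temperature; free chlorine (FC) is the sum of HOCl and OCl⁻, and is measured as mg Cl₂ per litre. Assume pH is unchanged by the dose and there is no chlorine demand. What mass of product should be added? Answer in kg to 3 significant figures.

1.05 kg

Volume: 171,000 US gal × 3.785 L/gal = 647,235 L.
[OCl⁻]/[HOCl] = 10^(pH − pKa) = 10^(7.1 − 7.57) = 0.3388; fraction as HOCl = 1/(1 + 0.3388) = 0.7469.
Free chlorine required for 1.45 ppm HOCl: 1.45 / 0.7469 = 1.941 ppm.
FC to add: 1.941 − 0.5 = 1.441 mg/L as Cl₂.
Cl₂ equivalent: 1.441 mg/L × 647,235 L = 932.9 g.
Product at 89.0% available Cl: 932.9 / 0.89 = 1048 g.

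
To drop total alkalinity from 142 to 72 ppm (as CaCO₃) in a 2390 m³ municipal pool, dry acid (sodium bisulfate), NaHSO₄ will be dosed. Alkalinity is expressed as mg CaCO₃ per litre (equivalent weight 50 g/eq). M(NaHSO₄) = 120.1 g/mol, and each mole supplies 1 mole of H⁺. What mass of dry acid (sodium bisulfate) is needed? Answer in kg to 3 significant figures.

402 kg

Volume: 2390 m³ = 2,390,000 L.
Alkalinity to neutralize: (142 − 72) = 70 mg/L as CaCO₃ × 2,390,000 L = 167,300 g as CaCO₃.
Equivalents of H⁺ required: 167,300 ÷ 50 g/eq = 3346 eq = 3346 mol NaHSO₄.
Mass of NaHSO₄: 3346 × 120.1 = 401,900 g.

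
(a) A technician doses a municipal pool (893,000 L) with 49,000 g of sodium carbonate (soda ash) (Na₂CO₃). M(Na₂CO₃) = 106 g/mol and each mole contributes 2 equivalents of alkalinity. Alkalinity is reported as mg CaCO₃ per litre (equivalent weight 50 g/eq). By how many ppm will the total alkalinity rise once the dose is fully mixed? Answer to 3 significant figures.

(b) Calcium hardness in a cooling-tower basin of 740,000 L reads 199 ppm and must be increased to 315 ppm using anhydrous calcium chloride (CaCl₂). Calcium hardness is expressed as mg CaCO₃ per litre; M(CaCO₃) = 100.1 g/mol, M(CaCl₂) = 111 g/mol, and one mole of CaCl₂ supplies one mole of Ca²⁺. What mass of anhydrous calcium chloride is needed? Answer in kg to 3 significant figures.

(a) Moles of Na₂CO₃: 49,000 g ÷ 106 g/mol = 462.3 mol → 924.5 eq of alkalinity.
(a) As CaCO₃: 924.5 eq × 50 g/eq = 46,230 g.
(a) Rise: 46,230 g / 893,000 L × 1000 = 51.77 mg/L.

(b) Hardness to add: (315 − 199) = 116 mg/L as CaCO₃ × 740,000 L = 85,840 g as CaCO₃.
(b) Moles of Ca²⁺ (1 mol Ca²⁺ ≡ 1 mol CaCO₃): 85,840 / 100.1 g/mol = 857.5 mol.
(b) Mass of CaCl₂: 857.5 × 111 = 95,190 g.

(a) 51.8 ppm; (b) 95.2 kg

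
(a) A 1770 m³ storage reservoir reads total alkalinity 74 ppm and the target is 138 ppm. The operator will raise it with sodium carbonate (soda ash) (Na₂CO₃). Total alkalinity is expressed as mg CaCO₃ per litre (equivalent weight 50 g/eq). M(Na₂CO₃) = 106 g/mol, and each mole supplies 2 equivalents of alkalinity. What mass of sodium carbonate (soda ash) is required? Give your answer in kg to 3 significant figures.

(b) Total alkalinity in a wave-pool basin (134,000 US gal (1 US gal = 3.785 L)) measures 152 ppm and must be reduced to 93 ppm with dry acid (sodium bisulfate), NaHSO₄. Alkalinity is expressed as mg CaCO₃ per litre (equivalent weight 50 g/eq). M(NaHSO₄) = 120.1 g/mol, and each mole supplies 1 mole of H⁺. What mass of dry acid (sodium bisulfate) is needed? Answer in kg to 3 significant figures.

(a) 120 kg; (b) 71.9 kg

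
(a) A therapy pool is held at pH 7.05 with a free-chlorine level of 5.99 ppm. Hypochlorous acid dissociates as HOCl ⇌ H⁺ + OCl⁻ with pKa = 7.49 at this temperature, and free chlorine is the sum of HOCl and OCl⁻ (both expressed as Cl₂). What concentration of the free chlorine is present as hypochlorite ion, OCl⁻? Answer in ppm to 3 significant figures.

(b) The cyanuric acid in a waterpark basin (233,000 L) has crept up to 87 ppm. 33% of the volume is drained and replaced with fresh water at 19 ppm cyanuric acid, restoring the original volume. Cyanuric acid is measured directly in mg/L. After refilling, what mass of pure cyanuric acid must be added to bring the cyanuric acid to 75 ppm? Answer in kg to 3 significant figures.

(a) 1.60 ppm; (b) 2.43 kg

(a) [OCl⁻]/[HOCl] = 10^(pH − pKa) = 10^(7.05 − 7.49) = 10^-0.44 = 0.3631.
(a) Fraction as HOCl = 1 / (1 + 0.3631) = 0.7336.
(a) OCl⁻ = (1 − 0.7336) × 5.99 ppm = 1.596 ppm.

(b) After draining 33% and refilling: 87 × 0.67 + 19 × 0.33 = 64.56 ppm.
(b) Deficit to target: 75 − 64.56 = 10.44 mg/L.
(b) Mass: 10.44 mg/L × 233,000 L = 2433 g cyanuric acid.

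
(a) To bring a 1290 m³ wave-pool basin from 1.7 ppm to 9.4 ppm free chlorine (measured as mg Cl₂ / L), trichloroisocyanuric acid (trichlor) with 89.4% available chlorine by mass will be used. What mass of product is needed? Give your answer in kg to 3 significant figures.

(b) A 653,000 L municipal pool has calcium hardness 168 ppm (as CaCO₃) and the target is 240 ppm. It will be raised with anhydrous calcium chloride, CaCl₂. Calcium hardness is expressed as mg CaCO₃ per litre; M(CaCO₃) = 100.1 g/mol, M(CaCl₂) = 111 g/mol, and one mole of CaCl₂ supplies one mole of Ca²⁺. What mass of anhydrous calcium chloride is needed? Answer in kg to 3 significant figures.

(a) 11.1 kg; (b) 52.1 kg

(a) Volume: 1290 m³ = 1,290,000 L.
(a) Chlorine deficit: 9.4 − 1.7 = 7.7 ppm = 7.7 mg/L as Cl₂.
(a) Cl₂ equivalent needed: 7.7 mg/L × 1,290,000 L = 9,933,000 mg = 9933 g.
(a) Product at 89.4% available chlorine: 9933 / 0.894 = 11,110 g.

(b) Hardness to add: (240 − 168) = 72 mg/L as CaCO₃ × 653,000 L = 47,020 g as CaCO₃.
(b) Moles of Ca²⁺ (1 mol Ca²⁺ ≡ 1 mol CaCO₃): 47,020 / 100.1 g/mol = 469.7 mol.
(b) Mass of CaCl₂: 469.7 × 111 = 52,140 g.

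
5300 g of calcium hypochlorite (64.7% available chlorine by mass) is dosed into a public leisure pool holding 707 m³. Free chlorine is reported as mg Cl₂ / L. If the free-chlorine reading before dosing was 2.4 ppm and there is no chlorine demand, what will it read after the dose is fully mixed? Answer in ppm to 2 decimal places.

7.25 ppm

Volume: 707 m³ = 707,000 L.
Available chlorine delivered: 5300 g × 0.647 = 3429 g as Cl₂.
Concentration rise: 3429 g / 707,000 L = 4.85 mg/L = 4.85 ppm.
Final FC: 2.4 + 4.85 = 7.25 ppm.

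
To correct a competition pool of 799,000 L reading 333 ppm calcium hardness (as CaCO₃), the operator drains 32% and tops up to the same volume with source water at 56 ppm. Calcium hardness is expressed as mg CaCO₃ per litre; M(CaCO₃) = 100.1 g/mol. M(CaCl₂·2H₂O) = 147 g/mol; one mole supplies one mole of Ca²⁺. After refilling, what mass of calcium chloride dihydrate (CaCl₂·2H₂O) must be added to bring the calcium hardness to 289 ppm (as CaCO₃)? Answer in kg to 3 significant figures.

After draining 32% and refilling: 333 × 0.68 + 56 × 0.32 = 244.36 ppm.
Deficit to target: 289 − 244.36 = 44.64 mg/L.
As CaCO₃: 44.64 mg/L × 799,000 L = 35,670 g; ÷ 100.1 = 356.3 mol Ca²⁺.
Mass: 356.3 × 147 = 52,380 g.

52.4 kg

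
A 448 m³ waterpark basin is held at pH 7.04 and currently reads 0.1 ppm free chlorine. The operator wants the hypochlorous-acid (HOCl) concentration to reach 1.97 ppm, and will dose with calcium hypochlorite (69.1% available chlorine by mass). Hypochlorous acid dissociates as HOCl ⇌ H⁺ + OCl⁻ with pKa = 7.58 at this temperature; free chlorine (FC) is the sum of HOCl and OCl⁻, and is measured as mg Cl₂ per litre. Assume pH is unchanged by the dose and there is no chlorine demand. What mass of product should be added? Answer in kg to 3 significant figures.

1.58 kg

Volume: 448 m³ = 448,000 L.
[OCl⁻]/[HOCl] = 10^(pH − pKa) = 10^(7.04 − 7.58) = 0.2884; fraction as HOCl = 1/(1 + 0.2884) = 0.7762.
Free chlorine required for 1.97 ppm HOCl: 1.97 / 0.7762 = 2.538 ppm.
FC to add: 2.538 − 0.1 = 2.438 mg/L as Cl₂.
Cl₂ equivalent: 2.438 mg/L × 448,000 L = 1092 g.
Product at 69.1% available Cl: 1092 / 0.691 = 1581 g.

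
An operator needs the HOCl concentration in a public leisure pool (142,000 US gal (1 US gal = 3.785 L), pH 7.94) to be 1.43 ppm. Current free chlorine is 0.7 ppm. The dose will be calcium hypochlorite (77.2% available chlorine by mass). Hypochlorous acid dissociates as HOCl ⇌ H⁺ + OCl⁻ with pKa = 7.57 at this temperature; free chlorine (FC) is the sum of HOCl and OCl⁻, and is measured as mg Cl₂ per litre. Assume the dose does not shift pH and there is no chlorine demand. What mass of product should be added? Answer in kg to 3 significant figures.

2.84 kg

Volume: 142,000 US gal × 3.785 L/gal = 537,470 L.
[OCl⁻]/[HOCl] = 10^(pH − pKa) = 10^(7.94 − 7.57) = 2.344; fraction as HOCl = 1/(1 + 2.344) = 0.299.
Free chlorine required for 1.43 ppm HOCl: 1.43 / 0.299 = 4.782 ppm.
FC to add: 4.782 − 0.7 = 4.082 mg/L as Cl₂.
Cl₂ equivalent: 4.082 mg/L × 537,470 L = 2194 g.
Product at 77.2% available Cl: 2194 / 0.772 = 2842 g.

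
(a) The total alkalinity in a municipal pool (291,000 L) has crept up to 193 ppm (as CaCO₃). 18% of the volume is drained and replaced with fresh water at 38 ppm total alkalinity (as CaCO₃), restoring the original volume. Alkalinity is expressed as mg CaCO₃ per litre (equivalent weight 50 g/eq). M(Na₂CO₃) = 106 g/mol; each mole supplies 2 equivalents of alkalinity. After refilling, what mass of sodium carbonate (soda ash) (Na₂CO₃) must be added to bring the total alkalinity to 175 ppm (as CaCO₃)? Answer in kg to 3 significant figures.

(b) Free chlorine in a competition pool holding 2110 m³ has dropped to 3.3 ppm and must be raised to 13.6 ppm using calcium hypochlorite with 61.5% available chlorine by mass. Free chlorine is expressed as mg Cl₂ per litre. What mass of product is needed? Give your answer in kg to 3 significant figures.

(a) 3.05 kg; (b) 35.3 kg

(a) After draining 18% and refilling: 193 × 0.82 + 38 × 0.18 = 165.1 ppm.
(a) Deficit to target: 175 − 165.1 = 9.9 mg/L.
(a) As CaCO₃: 9.9 mg/L × 291,000 L = 2881 g; ÷ 50 g/eq ÷ 2 = 28.81 mol Na₂CO₃.
(a) Mass: 28.81 × 106 = 3054 g.

(b) Volume: 2110 m³ = 2,110,000 L.
(b) Chlorine deficit: 13.6 − 3.3 = 10.3 ppm = 10.3 mg/L as Cl₂.
(b) Cl₂ equivalent needed: 10.3 mg/L × 2,110,000 L = 21,730,000 mg = 21,730 g.
(b) Product at 61.5% available chlorine: 21,730 / 0.615 = 35,340 g.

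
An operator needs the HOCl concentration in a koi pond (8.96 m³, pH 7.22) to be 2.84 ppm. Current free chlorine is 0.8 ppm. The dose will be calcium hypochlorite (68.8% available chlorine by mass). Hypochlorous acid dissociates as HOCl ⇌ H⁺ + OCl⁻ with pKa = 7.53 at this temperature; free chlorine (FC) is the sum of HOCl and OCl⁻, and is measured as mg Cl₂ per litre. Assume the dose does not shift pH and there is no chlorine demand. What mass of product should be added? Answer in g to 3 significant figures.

44.7 g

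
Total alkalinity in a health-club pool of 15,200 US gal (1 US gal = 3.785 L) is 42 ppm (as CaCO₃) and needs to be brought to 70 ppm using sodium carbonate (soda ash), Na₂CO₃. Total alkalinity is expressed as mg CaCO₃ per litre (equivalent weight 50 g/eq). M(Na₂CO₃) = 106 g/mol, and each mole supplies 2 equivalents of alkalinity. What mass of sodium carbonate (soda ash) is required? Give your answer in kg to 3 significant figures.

Volume: 15,200 US gal × 3.785 L/gal = 57,532 L.
Alkalinity to add: (70 − 42) = 28 mg/L as CaCO₃ × 57,532 L = 1611 g as CaCO₃.
Equivalents: 1611 g ÷ 50 g/eq = 32.22 eq.
Each mole of Na₂CO₃ supplies 2 eq, so 32.22 / 2 = 16.11 mol.
Mass: 16.11 mol × 106 g/mol = 1708 g.

1.71 kg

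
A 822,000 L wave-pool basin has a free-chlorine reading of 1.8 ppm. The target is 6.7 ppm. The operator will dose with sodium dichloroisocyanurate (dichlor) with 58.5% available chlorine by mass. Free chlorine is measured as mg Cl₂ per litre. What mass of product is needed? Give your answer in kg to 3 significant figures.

Chlorine deficit: 6.7 − 1.8 = 4.9 ppm = 4.9 mg/L as Cl₂.
Cl₂ equivalent needed: 4.9 mg/L × 822,000 L = 4,028,000 mg = 4028 g.
Product at 58.5% available chlorine: 4028 / 0.585 = 6885 g.

6.89 kg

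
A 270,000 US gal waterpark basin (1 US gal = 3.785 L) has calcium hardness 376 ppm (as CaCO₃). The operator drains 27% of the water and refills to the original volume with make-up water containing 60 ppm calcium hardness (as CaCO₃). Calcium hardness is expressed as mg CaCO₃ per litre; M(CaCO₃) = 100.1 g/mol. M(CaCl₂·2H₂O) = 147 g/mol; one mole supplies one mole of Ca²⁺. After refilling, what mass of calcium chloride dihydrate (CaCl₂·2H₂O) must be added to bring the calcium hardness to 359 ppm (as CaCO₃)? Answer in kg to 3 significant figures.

103 kg

Volume: 270,000 US gal × 3.785 L/gal = 1,021,950 L.
After draining 27% and refilling: 376 × 0.73 + 60 × 0.27 = 290.68 ppm.
Deficit to target: 359 − 290.68 = 68.32 mg/L.
As CaCO₃: 68.32 mg/L × 1,021,950 L = 69,820 g; ÷ 100.1 = 697.5 mol Ca²⁺.
Mass: 697.5 × 147 = 102,500 g.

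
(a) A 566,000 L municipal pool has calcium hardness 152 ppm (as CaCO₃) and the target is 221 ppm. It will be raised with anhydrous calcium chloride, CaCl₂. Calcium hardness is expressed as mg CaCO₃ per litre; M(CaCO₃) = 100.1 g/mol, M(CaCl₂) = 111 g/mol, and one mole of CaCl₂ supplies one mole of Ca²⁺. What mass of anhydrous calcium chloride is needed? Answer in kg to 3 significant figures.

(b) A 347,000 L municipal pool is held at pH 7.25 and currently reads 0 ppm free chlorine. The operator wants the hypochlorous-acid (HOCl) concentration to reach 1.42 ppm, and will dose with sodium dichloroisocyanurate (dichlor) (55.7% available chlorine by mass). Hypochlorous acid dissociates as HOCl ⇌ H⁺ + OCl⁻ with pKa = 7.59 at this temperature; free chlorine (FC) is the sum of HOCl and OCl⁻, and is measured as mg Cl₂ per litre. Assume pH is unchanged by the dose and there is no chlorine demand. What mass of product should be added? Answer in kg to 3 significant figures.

(a) 43.3 kg; (b) 1.29 kg

(a) Hardness to add: (221 − 152) = 69 mg/L as CaCO₃ × 566,000 L = 39,050 g as CaCO₃.
(a) Moles of Ca²⁺ (1 mol Ca²⁺ ≡ 1 mol CaCO₃): 39,050 / 100.1 g/mol = 390.1 mol.
(a) Mass of CaCl₂: 390.1 × 111 = 43,310 g.

(b) [OCl⁻]/[HOCl] = 10^(pH − pKa) = 10^(7.25 − 7.59) = 0.4571; fraction as HOCl = 1/(1 + 0.4571) = 0.6863.
(b) Free chlorine required for 1.42 ppm HOCl: 1.42 / 0.6863 = 2.069 ppm.
(b) FC to add: 2.069 − 0 = 2.069 mg/L as Cl₂.
(b) Cl₂ equivalent: 2.069 mg/L × 347,000 L = 718 g.
(b) Product at 55.7% available Cl: 718 / 0.557 = 1289 g.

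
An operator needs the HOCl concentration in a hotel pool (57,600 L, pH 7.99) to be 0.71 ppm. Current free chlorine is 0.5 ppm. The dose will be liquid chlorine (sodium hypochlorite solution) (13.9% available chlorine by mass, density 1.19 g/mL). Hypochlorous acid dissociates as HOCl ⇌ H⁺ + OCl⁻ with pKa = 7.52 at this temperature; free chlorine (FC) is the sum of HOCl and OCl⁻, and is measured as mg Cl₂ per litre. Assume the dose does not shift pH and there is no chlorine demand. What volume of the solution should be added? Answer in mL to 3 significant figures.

[OCl⁻]/[HOCl] = 10^(pH − pKa) = 10^(7.99 − 7.52) = 2.951; fraction as HOCl = 1/(1 + 2.951) = 0.2531.
Free chlorine required for 0.71 ppm HOCl: 0.71 / 0.2531 = 2.805 ppm.
FC to add: 2.805 − 0.5 = 2.305 mg/L as Cl₂.
Cl₂ equivalent: 2.305 mg/L × 57,600 L = 132.8 g.
Product at 13.9% available Cl: 132.8 / 0.139 = 955.3 g.
Volume: 955.3 g ÷ 1.19 g/mL = 802.8 mL.

803 mL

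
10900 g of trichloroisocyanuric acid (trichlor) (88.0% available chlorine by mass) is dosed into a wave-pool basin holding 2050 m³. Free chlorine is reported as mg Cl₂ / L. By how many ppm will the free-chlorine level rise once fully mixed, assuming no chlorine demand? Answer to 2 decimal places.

Volume: 2050 m³ = 2,050,000 L.
Available chlorine delivered: 10,900 g × 0.88 = 9592 g as Cl₂.
Concentration rise: 9592 g / 2,050,000 L = 4.679 mg/L = 4.68 ppm.

4.68 ppm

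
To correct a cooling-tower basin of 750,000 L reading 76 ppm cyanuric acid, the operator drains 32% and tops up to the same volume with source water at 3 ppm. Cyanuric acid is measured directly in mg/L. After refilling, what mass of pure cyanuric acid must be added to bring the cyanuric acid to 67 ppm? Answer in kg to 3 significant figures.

10.8 kg

After draining 32% and refilling: 76 × 0.68 + 3 × 0.32 = 52.64 ppm.
Deficit to target: 67 − 52.64 = 14.36 mg/L.
Mass: 14.36 mg/L × 750,000 L = 10,770 g cyanuric acid.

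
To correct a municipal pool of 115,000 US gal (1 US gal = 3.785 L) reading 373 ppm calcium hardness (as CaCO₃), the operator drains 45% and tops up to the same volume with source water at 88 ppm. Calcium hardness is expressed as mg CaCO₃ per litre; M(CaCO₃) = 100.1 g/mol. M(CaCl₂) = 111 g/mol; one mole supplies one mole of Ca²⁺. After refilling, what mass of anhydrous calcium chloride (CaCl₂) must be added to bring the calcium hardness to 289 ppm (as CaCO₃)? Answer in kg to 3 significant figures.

21.4 kg

Volume: 115,000 US gal × 3.785 L/gal = 435,275 L.
After draining 45% and refilling: 373 × 0.55 + 88 × 0.45 = 244.75 ppm.
Deficit to target: 289 − 244.75 = 44.25 mg/L.
As CaCO₃: 44.25 mg/L × 435,275 L = 19,260 g; ÷ 100.1 = 192.4 mol Ca²⁺.
Mass: 192.4 × 111 = 21,360 g.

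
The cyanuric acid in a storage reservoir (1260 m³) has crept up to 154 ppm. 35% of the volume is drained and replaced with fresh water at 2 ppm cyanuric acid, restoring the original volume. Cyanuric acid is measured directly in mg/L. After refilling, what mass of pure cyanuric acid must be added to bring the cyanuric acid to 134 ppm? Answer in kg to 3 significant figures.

41.8 kg

Volume: 1260 m³ = 1,260,000 L.
After draining 35% and refilling: 154 × 0.65 + 2 × 0.35 = 100.8 ppm.
Deficit to target: 134 − 100.8 = 33.2 mg/L.
Mass: 33.2 mg/L × 1,260,000 L = 41,830 g cyanuric acid.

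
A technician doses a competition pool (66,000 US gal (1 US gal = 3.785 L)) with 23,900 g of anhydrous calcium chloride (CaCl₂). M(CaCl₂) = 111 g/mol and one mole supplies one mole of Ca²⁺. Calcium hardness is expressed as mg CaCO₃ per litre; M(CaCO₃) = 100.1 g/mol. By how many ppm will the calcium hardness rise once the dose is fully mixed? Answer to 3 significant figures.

86.3 ppm

Volume: 66,000 US gal × 3.785 L/gal = 249,810 L.
Moles of Ca²⁺: 23,900 g ÷ 111 g/mol = 215.3 mol.
As CaCO₃: 215.3 mol × 100.1 g/mol = 21,550 g.
Rise: 21,550 g / 249,810 L × 1000 = 86.28 mg/L.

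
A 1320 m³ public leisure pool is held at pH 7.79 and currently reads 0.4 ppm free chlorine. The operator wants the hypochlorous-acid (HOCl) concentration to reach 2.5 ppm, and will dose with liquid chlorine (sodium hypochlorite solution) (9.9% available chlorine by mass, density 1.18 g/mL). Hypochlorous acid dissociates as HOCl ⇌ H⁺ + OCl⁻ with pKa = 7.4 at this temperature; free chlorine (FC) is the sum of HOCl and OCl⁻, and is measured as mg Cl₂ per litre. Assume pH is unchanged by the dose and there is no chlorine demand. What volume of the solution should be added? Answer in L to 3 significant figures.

Volume: 1320 m³ = 1,320,000 L.
[OCl⁻]/[HOCl] = 10^(pH − pKa) = 10^(7.79 − 7.4) = 2.455; fraction as HOCl = 1/(1 + 2.455) = 0.2895.
Free chlorine required for 2.5 ppm HOCl: 2.5 / 0.2895 = 8.637 ppm.
FC to add: 8.637 − 0.4 = 8.237 mg/L as Cl₂.
Cl₂ equivalent: 8.237 mg/L × 1,320,000 L = 10,870 g.
Product at 9.9% available Cl: 10,870 / 0.099 = 109,800 g.
Volume: 109,800 g ÷ 1.18 g/mL = 93,070 mL.

93.1 L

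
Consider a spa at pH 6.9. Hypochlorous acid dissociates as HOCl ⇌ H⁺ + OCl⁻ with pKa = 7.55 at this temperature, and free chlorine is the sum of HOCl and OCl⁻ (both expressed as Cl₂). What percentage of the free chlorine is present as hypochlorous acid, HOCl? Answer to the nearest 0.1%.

81.7%

[OCl⁻]/[HOCl] = 10^(pH − pKa) = 10^(6.9 − 7.55) = 10^-0.65 = 0.2239.
Fraction as HOCl = 1 / (1 + 0.2239) = 0.8171.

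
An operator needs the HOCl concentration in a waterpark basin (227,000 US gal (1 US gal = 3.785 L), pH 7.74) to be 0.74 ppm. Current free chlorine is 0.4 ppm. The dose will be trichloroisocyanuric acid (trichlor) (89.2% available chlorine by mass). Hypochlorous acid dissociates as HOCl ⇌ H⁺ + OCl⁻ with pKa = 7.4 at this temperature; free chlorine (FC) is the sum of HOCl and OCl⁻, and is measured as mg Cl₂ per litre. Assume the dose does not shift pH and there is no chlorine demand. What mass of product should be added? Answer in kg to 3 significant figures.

1.89 kg

Volume: 227,000 US gal × 3.785 L/gal = 859,195 L.
[OCl⁻]/[HOCl] = 10^(pH − pKa) = 10^(7.74 − 7.4) = 2.188; fraction as HOCl = 1/(1 + 2.188) = 0.3137.
Free chlorine required for 0.74 ppm HOCl: 0.74 / 0.3137 = 2.359 ppm.
FC to add: 2.359 − 0.4 = 1.959 mg/L as Cl₂.
Cl₂ equivalent: 1.959 mg/L × 859,195 L = 1683 g.
Product at 89.2% available Cl: 1683 / 0.892 = 1887 g.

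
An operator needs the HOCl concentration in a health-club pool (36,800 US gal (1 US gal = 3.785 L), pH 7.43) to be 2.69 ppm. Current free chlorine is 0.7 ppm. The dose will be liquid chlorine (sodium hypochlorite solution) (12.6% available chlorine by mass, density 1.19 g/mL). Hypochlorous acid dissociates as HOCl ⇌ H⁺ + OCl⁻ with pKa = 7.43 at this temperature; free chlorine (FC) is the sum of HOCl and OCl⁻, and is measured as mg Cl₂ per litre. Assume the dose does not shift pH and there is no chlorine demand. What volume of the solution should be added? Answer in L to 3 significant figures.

Volume: 36,800 US gal × 3.785 L/gal = 139,288 L.
[OCl⁻]/[HOCl] = 10^(pH − pKa) = 10^(7.43 − 7.43) = 1; fraction as HOCl = 1/(1 + 1) = 0.5.
Free chlorine required for 2.69 ppm HOCl: 2.69 / 0.5 = 5.38 ppm.
FC to add: 5.38 − 0.7 = 4.68 mg/L as Cl₂.
Cl₂ equivalent: 4.68 mg/L × 139,288 L = 651.9 g.
Product at 12.6% available Cl: 651.9 / 0.126 = 5174 g.
Volume: 5174 g ÷ 1.19 g/mL = 4348 mL.

4.35 L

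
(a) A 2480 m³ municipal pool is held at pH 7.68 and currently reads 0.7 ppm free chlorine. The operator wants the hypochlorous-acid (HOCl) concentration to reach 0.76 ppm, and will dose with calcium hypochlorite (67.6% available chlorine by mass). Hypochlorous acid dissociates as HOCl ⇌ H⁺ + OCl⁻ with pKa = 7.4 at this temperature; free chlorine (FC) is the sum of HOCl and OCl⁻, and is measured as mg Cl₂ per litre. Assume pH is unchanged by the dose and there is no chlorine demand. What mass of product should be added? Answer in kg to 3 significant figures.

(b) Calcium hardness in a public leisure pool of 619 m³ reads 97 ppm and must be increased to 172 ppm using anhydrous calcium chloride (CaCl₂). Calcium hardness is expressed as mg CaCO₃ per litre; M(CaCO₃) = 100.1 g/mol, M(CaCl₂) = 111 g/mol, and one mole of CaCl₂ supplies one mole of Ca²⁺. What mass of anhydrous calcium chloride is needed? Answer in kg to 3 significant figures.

(a) 5.53 kg; (b) 51.5 kg

(a) Volume: 2480 m³ = 2,480,000 L.
(a) [OCl⁻]/[HOCl] = 10^(pH − pKa) = 10^(7.68 − 7.4) = 1.905; fraction as HOCl = 1/(1 + 1.905) = 0.3442.
(a) Free chlorine required for 0.76 ppm HOCl: 0.76 / 0.3442 = 2.208 ppm.
(a) FC to add: 2.208 − 0.7 = 1.508 mg/L as Cl₂.
(a) Cl₂ equivalent: 1.508 mg/L × 2,480,000 L = 3740 g.
(a) Product at 67.6% available Cl: 3740 / 0.676 = 5533 g.

(b) Volume: 619 m³ = 619,000 L.
(b) Hardness to add: (172 − 97) = 75 mg/L as CaCO₃ × 619,000 L = 46,420 g as CaCO₃.
(b) Moles of Ca²⁺ (1 mol Ca²⁺ ≡ 1 mol CaCO₃): 46,420 / 100.1 g/mol = 463.8 mol.
(b) Mass of CaCl₂: 463.8 × 111 = 51,480 g.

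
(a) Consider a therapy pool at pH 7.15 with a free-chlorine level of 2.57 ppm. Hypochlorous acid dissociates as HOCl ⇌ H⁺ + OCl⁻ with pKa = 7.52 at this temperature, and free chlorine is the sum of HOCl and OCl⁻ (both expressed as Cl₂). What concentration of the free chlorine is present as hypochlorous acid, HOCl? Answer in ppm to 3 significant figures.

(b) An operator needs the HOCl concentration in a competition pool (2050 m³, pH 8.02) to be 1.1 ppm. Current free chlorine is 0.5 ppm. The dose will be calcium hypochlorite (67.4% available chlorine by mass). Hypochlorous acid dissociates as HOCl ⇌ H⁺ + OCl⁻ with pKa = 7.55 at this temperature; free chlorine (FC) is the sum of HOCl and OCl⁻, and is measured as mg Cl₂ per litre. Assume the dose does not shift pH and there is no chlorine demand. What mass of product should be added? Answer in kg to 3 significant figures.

(a) 1.80 ppm; (b) 11.7 kg

(a) [OCl⁻]/[HOCl] = 10^(pH − pKa) = 10^(7.15 − 7.52) = 10^-0.37 = 0.4266.
(a) Fraction as HOCl = 1 / (1 + 0.4266) = 0.701.
(a) HOCl = 0.701 × 2.57 ppm = 1.802 ppm.

(b) Volume: 2050 m³ = 2,050,000 L.
(b) [OCl⁻]/[HOCl] = 10^(pH − pKa) = 10^(8.02 − 7.55) = 2.951; fraction as HOCl = 1/(1 + 2.951) = 0.2531.
(b) Free chlorine required for 1.1 ppm HOCl: 1.1 / 0.2531 = 4.346 ppm.
(b) FC to add: 4.346 − 0.5 = 3.846 mg/L as Cl₂.
(b) Cl₂ equivalent: 3.846 mg/L × 2,050,000 L = 7885 g.
(b) Product at 67.4% available Cl: 7885 / 0.674 = 11,700 g.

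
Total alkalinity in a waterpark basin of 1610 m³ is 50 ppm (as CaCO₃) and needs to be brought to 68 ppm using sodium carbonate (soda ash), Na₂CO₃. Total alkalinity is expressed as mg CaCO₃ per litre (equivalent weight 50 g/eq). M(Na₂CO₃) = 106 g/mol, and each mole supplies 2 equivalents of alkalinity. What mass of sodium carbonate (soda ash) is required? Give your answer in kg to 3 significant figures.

30.7 kg

Volume: 1610 m³ = 1,610,000 L.
Alkalinity to add: (68 − 50) = 18 mg/L as CaCO₃ × 1,610,000 L = 28,980 g as CaCO₃.
Equivalents: 28,980 g ÷ 50 g/eq = 579.6 eq.
Each mole of Na₂CO₃ supplies 2 eq, so 579.6 / 2 = 289.8 mol.
Mass: 289.8 mol × 106 g/mol = 30,720 g.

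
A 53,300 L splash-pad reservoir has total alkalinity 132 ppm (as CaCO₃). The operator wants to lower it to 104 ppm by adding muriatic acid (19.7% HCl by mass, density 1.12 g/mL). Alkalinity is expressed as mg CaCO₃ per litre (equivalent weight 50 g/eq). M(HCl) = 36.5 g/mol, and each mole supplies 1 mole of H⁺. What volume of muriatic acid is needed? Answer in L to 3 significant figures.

Alkalinity to neutralize: (132 − 104) = 28 mg/L as CaCO₃ × 53,300 L = 1492 g as CaCO₃.
Equivalents of H⁺ required: 1492 ÷ 50 g/eq = 29.85 eq = 29.85 mol HCl.
Mass of HCl: 29.85 × 36.5 = 1089 g.
Mass of 19.7% solution: 1089 / 0.197 = 5530 g.
Volume: 5530 g ÷ 1.12 g/mL = 4938 mL.

4.94 L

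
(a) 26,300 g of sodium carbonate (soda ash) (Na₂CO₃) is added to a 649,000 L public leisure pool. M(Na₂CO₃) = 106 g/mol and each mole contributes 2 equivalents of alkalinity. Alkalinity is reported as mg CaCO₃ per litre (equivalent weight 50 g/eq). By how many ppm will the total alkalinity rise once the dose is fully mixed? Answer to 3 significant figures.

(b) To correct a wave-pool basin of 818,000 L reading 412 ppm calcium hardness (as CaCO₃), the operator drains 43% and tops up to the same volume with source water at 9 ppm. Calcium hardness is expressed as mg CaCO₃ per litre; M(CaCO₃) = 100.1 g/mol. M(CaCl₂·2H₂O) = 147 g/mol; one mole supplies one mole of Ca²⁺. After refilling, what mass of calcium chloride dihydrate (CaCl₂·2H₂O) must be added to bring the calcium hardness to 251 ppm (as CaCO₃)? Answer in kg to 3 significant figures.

(a) Moles of Na₂CO₃: 26,300 g ÷ 106 g/mol = 248.1 mol → 496.2 eq of alkalinity.
(a) As CaCO₃: 496.2 eq × 50 g/eq = 24,810 g.
(a) Rise: 24,810 g / 649,000 L × 1000 = 38.23 mg/L.

(b) After draining 43% and refilling: 412 × 0.57 + 9 × 0.43 = 238.71 ppm.
(b) Deficit to target: 251 − 238.71 = 12.29 mg/L.
(b) As CaCO₃: 12.29 mg/L × 818,000 L = 10,050 g; ÷ 100.1 = 100.4 mol Ca²⁺.
(b) Mass: 100.4 × 147 = 14,760 g.

(a) 38.2 ppm; (b) 14.8 kg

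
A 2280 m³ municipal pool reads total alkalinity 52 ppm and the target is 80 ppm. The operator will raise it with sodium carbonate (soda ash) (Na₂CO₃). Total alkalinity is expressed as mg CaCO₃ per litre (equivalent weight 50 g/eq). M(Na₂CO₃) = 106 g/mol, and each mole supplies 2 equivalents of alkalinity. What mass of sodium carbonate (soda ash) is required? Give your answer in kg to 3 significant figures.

Volume: 2280 m³ = 2,280,000 L.
Alkalinity to add: (80 − 52) = 28 mg/L as CaCO₃ × 2,280,000 L = 63,840 g as CaCO₃.
Equivalents: 63,840 g ÷ 50 g/eq = 1277 eq.
Each mole of Na₂CO₃ supplies 2 eq, so 1277 / 2 = 638.4 mol.
Mass: 638.4 mol × 106 g/mol = 67,670 g.

67.7 kg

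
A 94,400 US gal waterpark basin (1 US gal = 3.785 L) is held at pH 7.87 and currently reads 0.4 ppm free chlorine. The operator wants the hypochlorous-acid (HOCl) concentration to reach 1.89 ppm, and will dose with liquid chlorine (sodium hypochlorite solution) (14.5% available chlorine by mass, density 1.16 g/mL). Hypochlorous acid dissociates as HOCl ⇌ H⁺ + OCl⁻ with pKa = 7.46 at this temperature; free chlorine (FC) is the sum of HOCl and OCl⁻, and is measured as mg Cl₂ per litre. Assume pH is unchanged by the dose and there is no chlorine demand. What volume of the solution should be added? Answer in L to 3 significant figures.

Volume: 94,400 US gal × 3.785 L/gal = 357,304 L.
[OCl⁻]/[HOCl] = 10^(pH − pKa) = 10^(7.87 − 7.46) = 2.57; fraction as HOCl = 1/(1 + 2.57) = 0.2801.
Free chlorine required for 1.89 ppm HOCl: 1.89 / 0.2801 = 6.748 ppm.
FC to add: 6.748 − 0.4 = 6.348 mg/L as Cl₂.
Cl₂ equivalent: 6.348 mg/L × 357,304 L = 2268 g.
Product at 14.5% available Cl: 2268 / 0.145 = 15,640 g.
Volume: 15,640 g ÷ 1.16 g/mL = 13,490 mL.

13.5 L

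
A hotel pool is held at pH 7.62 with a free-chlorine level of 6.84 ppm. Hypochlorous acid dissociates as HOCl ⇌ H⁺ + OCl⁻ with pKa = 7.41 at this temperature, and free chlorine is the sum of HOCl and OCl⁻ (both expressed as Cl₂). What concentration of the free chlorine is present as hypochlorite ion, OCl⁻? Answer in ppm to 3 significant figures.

[OCl⁻]/[HOCl] = 10^(pH − pKa) = 10^(7.62 − 7.41) = 10^0.21 = 1.622.
Fraction as HOCl = 1 / (1 + 1.622) = 0.3814.
OCl⁻ = (1 − 0.3814) × 6.84 ppm = 4.231 ppm.

4.23 ppm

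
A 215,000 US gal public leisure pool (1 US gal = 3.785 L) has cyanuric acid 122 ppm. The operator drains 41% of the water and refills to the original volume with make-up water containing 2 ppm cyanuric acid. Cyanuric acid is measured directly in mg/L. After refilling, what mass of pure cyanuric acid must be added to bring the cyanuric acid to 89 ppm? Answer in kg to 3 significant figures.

Volume: 215,000 US gal × 3.785 L/gal = 813,775 L.
After draining 41% and refilling: 122 × 0.59 + 2 × 0.41 = 72.8 ppm.
Deficit to target: 89 − 72.8 = 16.2 mg/L.
Mass: 16.2 mg/L × 813,775 L = 13,180 g cyanuric acid.

13.2 kg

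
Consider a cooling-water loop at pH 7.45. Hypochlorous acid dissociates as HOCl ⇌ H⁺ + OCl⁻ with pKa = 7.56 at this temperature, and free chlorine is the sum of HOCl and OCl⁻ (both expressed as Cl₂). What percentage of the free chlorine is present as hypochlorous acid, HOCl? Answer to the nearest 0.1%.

[OCl⁻]/[HOCl] = 10^(pH − pKa) = 10^(7.45 − 7.56) = 10^-0.11 = 0.7762.
Fraction as HOCl = 1 / (1 + 0.7762) = 0.563.

56.3%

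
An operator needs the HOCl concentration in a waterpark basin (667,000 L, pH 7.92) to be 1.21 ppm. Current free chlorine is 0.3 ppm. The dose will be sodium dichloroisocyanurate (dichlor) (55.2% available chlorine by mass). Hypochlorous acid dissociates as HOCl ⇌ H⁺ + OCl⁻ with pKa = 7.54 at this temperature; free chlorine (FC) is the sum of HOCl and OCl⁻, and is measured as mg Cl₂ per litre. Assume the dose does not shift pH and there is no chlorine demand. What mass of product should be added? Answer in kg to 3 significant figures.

4.61 kg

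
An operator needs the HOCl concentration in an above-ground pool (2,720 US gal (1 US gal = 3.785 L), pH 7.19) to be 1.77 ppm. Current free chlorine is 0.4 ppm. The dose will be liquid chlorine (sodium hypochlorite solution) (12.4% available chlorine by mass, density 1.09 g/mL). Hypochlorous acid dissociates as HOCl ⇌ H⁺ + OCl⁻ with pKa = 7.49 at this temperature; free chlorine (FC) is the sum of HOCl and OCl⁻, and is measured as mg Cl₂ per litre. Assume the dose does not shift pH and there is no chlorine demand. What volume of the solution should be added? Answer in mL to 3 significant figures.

Volume: 2,720 US gal × 3.785 L/gal = 10,295 L.
[OCl⁻]/[HOCl] = 10^(pH − pKa) = 10^(7.19 − 7.49) = 0.5012; fraction as HOCl = 1/(1 + 0.5012) = 0.6661.
Free chlorine required for 1.77 ppm HOCl: 1.77 / 0.6661 = 2.657 ppm.
FC to add: 2.657 − 0.4 = 2.257 mg/L as Cl₂.
Cl₂ equivalent: 2.257 mg/L × 10,295 L = 23.24 g.
Product at 12.4% available Cl: 23.24 / 0.124 = 187.4 g.
Volume: 187.4 g ÷ 1.09 g/mL = 171.9 mL.

172 mL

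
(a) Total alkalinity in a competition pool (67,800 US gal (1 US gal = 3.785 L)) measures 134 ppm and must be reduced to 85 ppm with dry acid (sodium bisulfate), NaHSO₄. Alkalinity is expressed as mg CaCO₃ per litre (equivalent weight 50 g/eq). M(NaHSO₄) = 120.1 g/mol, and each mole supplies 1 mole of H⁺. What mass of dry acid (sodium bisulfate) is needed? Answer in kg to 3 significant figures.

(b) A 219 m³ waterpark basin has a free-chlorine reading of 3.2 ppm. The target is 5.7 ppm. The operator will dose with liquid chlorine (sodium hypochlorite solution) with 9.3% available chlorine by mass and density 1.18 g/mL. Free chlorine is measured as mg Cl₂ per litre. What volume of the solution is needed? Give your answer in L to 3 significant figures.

(a) 30.2 kg; (b) 4.99 L

(a) Volume: 67,800 US gal × 3.785 L/gal = 256,623 L.
(a) Alkalinity to neutralize: (134 − 85) = 49 mg/L as CaCO₃ × 256,623 L = 12,570 g as CaCO₃.
(a) Equivalents of H⁺ required: 12,570 ÷ 50 g/eq = 251.5 eq = 251.5 mol NaHSO₄.
(a) Mass of NaHSO₄: 251.5 × 120.1 = 30,200 g.

(b) Volume: 219 m³ = 219,000 L.
(b) Chlorine deficit: 5.7 − 3.2 = 2.5 ppm = 2.5 mg/L as Cl₂.
(b) Cl₂ equivalent needed: 2.5 mg/L × 219,000 L = 547,500 mg = 547.5 g.
(b) Product at 9.3% available chlorine: 547.5 / 0.093 = 5887 g.
(b) Volume at density 1.18 g/mL: 5887 g ÷ 1.18 g/mL = 4989 mL.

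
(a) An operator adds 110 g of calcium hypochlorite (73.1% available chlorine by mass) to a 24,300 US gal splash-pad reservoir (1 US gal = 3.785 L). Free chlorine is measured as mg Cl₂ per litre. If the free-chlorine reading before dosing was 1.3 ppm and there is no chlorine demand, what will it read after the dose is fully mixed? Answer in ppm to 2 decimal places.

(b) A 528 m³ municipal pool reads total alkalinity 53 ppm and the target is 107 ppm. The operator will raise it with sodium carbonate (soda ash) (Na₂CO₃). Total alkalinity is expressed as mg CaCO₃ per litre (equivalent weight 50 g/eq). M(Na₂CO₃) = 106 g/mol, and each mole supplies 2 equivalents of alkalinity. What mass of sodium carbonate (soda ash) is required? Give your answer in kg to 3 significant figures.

(a) 2.17 ppm; (b) 30.2 kg

(a) Volume: 24,300 US gal × 3.785 L/gal = 91,976 L.
(a) Available chlorine delivered: 110 g × 0.731 = 80.41 g as Cl₂.
(a) Concentration rise: 80.41 g / 91,976 L = 0.8743 mg/L = 0.87 ppm.
(a) Final FC: 1.3 + 0.87 = 2.17 ppm.

(b) Volume: 528 m³ = 528,000 L.
(b) Alkalinity to add: (107 − 53) = 54 mg/L as CaCO₃ × 528,000 L = 28,510 g as CaCO₃.
(b) Equivalents: 28,510 g ÷ 50 g/eq = 570.2 eq.
(b) Each mole of Na₂CO₃ supplies 2 eq, so 570.2 / 2 = 285.1 mol.
(b) Mass: 285.1 mol × 106 g/mol = 30,220 g.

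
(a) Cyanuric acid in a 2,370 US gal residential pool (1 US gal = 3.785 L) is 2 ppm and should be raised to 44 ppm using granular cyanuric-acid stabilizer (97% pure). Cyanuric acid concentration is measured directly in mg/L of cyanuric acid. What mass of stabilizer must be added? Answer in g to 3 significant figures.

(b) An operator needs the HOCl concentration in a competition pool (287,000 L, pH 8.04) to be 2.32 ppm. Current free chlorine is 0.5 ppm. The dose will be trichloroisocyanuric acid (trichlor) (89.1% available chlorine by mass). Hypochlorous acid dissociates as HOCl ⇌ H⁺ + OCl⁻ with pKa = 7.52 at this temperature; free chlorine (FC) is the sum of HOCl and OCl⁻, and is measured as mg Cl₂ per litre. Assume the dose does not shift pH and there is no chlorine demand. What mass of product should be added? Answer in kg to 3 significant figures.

(a) 388 g; (b) 3.06 kg

(a) Volume: 2,370 US gal × 3.785 L/gal = 8,970 L.
(a) CYA to add: (44 − 2) = 42 mg/L × 8,970 L = 376.8 g cyanuric acid.
(a) At 97% purity: 376.8 / 0.97 = 388.4 g product.

(b) [OCl⁻]/[HOCl] = 10^(pH − pKa) = 10^(8.04 − 7.52) = 3.311; fraction as HOCl = 1/(1 + 3.311) = 0.2319.
(b) Free chlorine required for 2.32 ppm HOCl: 2.32 / 0.2319 = 10 ppm.
(b) FC to add: 10 − 0.5 = 9.502 mg/L as Cl₂.
(b) Cl₂ equivalent: 9.502 mg/L × 287,000 L = 2727 g.
(b) Product at 89.1% available Cl: 2727 / 0.891 = 3061 g.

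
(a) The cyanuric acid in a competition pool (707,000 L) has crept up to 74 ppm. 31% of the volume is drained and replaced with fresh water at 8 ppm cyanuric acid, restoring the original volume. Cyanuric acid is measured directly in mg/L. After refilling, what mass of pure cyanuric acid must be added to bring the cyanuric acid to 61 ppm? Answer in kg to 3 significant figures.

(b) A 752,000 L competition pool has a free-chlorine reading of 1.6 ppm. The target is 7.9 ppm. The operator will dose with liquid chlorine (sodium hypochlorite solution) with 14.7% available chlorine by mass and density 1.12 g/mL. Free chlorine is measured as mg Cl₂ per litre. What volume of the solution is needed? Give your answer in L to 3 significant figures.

(a) After draining 31% and refilling: 74 × 0.69 + 8 × 0.31 = 53.54 ppm.
(a) Deficit to target: 61 − 53.54 = 7.46 mg/L.
(a) Mass: 7.46 mg/L × 707,000 L = 5274 g cyanuric acid.

(b) Chlorine deficit: 7.9 − 1.6 = 6.3 ppm = 6.3 mg/L as Cl₂.
(b) Cl₂ equivalent needed: 6.3 mg/L × 752,000 L = 4,738,000 mg = 4738 g.
(b) Product at 14.7% available chlorine: 4738 / 0.147 = 32,230 g.
(b) Volume at density 1.12 g/mL: 32,230 g ÷ 1.12 g/mL = 28,780 mL.

(a) 5.27 kg; (b) 28.8 L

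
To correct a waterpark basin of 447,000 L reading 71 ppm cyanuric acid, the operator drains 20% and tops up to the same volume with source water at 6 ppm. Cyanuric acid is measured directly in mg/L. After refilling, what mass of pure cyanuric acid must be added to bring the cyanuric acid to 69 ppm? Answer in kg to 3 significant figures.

4.92 kg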